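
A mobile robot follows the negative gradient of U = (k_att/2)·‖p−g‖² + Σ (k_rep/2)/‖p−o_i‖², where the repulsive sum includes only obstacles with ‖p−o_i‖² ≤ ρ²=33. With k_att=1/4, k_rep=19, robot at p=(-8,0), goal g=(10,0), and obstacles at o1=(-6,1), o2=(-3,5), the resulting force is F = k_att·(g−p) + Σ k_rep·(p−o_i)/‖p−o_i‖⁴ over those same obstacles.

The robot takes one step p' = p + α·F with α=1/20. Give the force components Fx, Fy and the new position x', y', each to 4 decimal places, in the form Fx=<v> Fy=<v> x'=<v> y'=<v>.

F_att = 1/4·(g−p) = 1/4·(18,0) = (4.5000,0.0000)
o1: d²=5 ≤ ρ²=33; F_rep = 19·(-2,-1)/5² = (-1.5200,-0.7600)
o2: d²=50 > ρ²=33 → inactive
F = F_att + ΣF_rep = (2.9800,-0.7600)
p' = p + 1/20·F = (-7.8510,-0.0380)

Fx=2.9800 Fy=-0.7600 x'=-7.8510 y'=-0.0380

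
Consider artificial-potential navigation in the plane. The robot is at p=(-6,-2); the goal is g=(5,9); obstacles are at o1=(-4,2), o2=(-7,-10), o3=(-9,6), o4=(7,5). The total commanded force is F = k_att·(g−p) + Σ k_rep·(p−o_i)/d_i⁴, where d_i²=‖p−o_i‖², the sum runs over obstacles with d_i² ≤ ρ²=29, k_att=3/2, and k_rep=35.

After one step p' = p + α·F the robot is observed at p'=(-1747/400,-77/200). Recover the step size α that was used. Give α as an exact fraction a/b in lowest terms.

F_att = 3/2·(g−p) = 3/2·(11,11) = (16.5000,16.5000)
o1: d²=20 ≤ ρ²=29; F_rep = 35·(-2,-4)/20² = (-0.1750,-0.3500)
o2: d²=65 > ρ²=29 → inactive
o3: d²=73 > ρ²=29 → inactive
o4: d²=218 > ρ²=29 → inactive
F = F_att + ΣF_rep = (16.3250,16.1500)
Δp = p'−p = (1.6325,1.6150); α = Δx/Fx = (653/400) / (653/40) = 1/10
check: Δy/Fy = (323/200) / (323/20) = 1/10 ✓

α = 1/10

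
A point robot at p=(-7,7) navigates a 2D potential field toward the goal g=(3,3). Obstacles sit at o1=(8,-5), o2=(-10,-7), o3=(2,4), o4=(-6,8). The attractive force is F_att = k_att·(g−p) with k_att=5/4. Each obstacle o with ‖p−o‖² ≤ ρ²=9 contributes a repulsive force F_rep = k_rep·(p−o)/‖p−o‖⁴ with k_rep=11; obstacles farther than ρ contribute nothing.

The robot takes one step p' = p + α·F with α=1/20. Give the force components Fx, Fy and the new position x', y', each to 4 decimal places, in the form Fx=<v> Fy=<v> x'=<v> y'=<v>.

F_att = 5/4·(g−p) = 5/4·(10,-4) = (12.5000,-5.0000)
o1: d²=369 > ρ²=9 → inactive
o2: d²=205 > ρ²=9 → inactive
o3: d²=90 > ρ²=9 → inactive
o4: d²=2 ≤ ρ²=9; F_rep = 11·(-1,-1)/2² = (-2.7500,-2.7500)
F = F_att + ΣF_rep = (9.7500,-7.7500)
p' = p + 1/20·F = (-6.5125,6.6125)

Fx=9.7500 Fy=-7.7500 x'=-6.5125 y'=6.6125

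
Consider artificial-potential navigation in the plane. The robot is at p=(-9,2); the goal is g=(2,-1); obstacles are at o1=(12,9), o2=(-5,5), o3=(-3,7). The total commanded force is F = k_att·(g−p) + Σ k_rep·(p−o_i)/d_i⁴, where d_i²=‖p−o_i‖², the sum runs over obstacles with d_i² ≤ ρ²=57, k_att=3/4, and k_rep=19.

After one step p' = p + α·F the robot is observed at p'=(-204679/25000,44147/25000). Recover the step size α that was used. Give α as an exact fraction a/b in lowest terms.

α = 1/10

F_att = 3/4·(g−p) = 3/4·(11,-3) = (8.2500,-2.2500)
o1: d²=490 > ρ²=57 → inactive
o2: d²=25 ≤ ρ²=57; F_rep = 19·(-4,-3)/25² = (-0.1216,-0.0912)
o3: d²=61 > ρ²=57 → inactive
F = F_att + ΣF_rep = (8.1284,-2.3412)
Δp = p'−p = (0.8128,-0.2341); α = Δx/Fx = (20321/25000) / (20321/2500) = 1/10
check: Δy/Fy = (-5853/25000) / (-5853/2500) = 1/10 ✓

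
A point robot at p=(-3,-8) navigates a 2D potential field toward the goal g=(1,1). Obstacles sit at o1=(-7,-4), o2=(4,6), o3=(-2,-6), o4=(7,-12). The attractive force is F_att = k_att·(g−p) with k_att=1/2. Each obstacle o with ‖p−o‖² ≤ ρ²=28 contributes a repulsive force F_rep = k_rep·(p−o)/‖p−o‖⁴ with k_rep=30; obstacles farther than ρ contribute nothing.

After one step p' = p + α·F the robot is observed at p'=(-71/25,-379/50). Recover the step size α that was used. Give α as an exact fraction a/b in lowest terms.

α = 1/5

F_att = 1/2·(g−p) = 1/2·(4,9) = (2.0000,4.5000)
o1: d²=32 > ρ²=28 → inactive
o2: d²=245 > ρ²=28 → inactive
o3: d²=5 ≤ ρ²=28; F_rep = 30·(-1,-2)/5² = (-1.2000,-2.4000)
o4: d²=116 > ρ²=28 → inactive
F = F_att + ΣF_rep = (0.8000,2.1000)
Δp = p'−p = (0.1600,0.4200); α = Δx/Fx = (4/25) / (4/5) = 1/5
check: Δy/Fy = (21/50) / (21/10) = 1/5 ✓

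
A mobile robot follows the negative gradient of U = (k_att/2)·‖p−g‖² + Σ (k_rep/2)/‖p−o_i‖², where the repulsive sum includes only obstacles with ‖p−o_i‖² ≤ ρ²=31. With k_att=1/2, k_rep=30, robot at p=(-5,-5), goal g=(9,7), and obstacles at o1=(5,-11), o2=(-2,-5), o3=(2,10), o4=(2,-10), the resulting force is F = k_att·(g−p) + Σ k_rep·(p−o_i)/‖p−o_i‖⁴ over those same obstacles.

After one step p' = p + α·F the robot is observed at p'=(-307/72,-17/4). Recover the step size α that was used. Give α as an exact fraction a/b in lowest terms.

F_att = 1/2·(g−p) = 1/2·(14,12) = (7.0000,6.0000)
o1: d²=136 > ρ²=31 → inactive
o2: d²=9 ≤ ρ²=31; F_rep = 30·(-3,0)/9² = (-1.1111,0.0000)
o3: d²=274 > ρ²=31 → inactive
o4: d²=74 > ρ²=31 → inactive
F = F_att + ΣF_rep = (5.8889,6.0000)
Δp = p'−p = (0.7361,0.7500); α = Δx/Fx = (53/72) / (53/9) = 1/8
check: Δy/Fy = (3/4) / (6) = 1/8 ✓

α = 1/8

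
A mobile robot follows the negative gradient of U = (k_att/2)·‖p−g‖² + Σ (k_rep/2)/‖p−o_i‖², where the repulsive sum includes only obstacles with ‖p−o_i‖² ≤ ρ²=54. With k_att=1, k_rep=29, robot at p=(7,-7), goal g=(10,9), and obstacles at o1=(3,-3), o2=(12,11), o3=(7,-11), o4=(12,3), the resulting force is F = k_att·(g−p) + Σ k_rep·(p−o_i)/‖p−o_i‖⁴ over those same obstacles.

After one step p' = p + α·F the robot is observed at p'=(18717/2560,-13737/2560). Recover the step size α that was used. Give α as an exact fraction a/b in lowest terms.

α = 1/10

F_att = 1·(g−p) = 1·(3,16) = (3.0000,16.0000)
o1: d²=32 ≤ ρ²=54; F_rep = 29·(4,-4)/32² = (0.1133,-0.1133)
o2: d²=349 > ρ²=54 → inactive
o3: d²=16 ≤ ρ²=54; F_rep = 29·(0,4)/16² = (0.0000,0.4531)
o4: d²=125 > ρ²=54 → inactive
F = F_att + ΣF_rep = (3.1133,16.3398)
Δp = p'−p = (0.3113,1.6340); α = Δx/Fx = (797/2560) / (797/256) = 1/10
check: Δy/Fy = (4183/2560) / (4183/256) = 1/10 ✓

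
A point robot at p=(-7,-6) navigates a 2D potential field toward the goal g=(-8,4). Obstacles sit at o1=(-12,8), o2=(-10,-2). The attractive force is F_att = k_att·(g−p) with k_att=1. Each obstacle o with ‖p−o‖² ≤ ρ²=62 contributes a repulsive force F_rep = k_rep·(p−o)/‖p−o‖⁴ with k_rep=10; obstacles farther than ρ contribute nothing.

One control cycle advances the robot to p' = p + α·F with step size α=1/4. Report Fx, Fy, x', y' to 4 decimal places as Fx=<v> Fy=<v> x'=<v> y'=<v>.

Fx=-0.9520 Fy=9.9360 x'=-7.2380 y'=-3.5160

F_att = 1·(g−p) = 1·(-1,10) = (-1.0000,10.0000)
o1: d²=221 > ρ²=62 → inactive
o2: d²=25 ≤ ρ²=62; F_rep = 10·(3,-4)/25² = (0.0480,-0.0640)
F = F_att + ΣF_rep = (-0.9520,9.9360)
p' = p + 1/4·F = (-7.2380,-3.5160)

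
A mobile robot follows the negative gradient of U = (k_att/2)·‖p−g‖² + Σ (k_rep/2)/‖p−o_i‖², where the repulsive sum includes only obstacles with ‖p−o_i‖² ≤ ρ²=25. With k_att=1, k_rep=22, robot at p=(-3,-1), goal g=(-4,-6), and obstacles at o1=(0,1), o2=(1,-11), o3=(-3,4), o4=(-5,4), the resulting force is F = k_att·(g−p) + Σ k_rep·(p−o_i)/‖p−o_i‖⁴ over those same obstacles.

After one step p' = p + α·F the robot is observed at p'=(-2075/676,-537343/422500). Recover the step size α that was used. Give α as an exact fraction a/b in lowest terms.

α = 1/20

F_att = 1·(g−p) = 1·(-1,-5) = (-1.0000,-5.0000)
o1: d²=13 ≤ ρ²=25; F_rep = 22·(-3,-2)/13² = (-0.3905,-0.2604)
o2: d²=116 > ρ²=25 → inactive
o3: d²=25 ≤ ρ²=25; F_rep = 22·(0,-5)/25² = (0.0000,-0.1760)
o4: d²=29 > ρ²=25 → inactive
F = F_att + ΣF_rep = (-1.3905,-5.4364)
Δp = p'−p = (-0.0695,-0.2718); α = Δx/Fx = (-47/676) / (-235/169) = 1/20
check: Δy/Fy = (-114843/422500) / (-114843/21125) = 1/20 ✓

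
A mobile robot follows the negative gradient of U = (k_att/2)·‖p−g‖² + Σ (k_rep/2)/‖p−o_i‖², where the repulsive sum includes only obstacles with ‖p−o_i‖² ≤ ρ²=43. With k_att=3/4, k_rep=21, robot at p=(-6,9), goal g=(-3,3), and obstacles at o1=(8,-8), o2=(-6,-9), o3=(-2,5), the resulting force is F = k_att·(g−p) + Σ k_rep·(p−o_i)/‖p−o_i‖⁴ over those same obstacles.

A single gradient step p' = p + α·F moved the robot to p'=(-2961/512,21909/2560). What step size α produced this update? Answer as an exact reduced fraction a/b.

α = 1/10

F_att = 3/4·(g−p) = 3/4·(3,-6) = (2.2500,-4.5000)
o1: d²=485 > ρ²=43 → inactive
o2: d²=324 > ρ²=43 → inactive
o3: d²=32 ≤ ρ²=43; F_rep = 21·(-4,4)/32² = (-0.0820,0.0820)
F = F_att + ΣF_rep = (2.1680,-4.4180)
Δp = p'−p = (0.2168,-0.4418); α = Δx/Fx = (111/512) / (555/256) = 1/10
check: Δy/Fy = (-1131/2560) / (-1131/256) = 1/10 ✓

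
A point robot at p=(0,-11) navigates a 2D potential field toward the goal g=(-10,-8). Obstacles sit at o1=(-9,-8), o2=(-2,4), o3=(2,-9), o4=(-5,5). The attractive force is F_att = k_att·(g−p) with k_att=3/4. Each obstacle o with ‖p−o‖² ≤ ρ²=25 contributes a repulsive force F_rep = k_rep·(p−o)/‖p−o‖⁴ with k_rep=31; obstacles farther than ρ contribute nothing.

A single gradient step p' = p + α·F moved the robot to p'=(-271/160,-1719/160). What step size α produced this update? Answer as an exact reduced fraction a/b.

α = 1/5

F_att = 3/4·(g−p) = 3/4·(-10,3) = (-7.5000,2.2500)
o1: d²=90 > ρ²=25 → inactive
o2: d²=229 > ρ²=25 → inactive
o3: d²=8 ≤ ρ²=25; F_rep = 31·(-2,-2)/8² = (-0.9688,-0.9688)
o4: d²=281 > ρ²=25 → inactive
F = F_att + ΣF_rep = (-8.4688,1.2812)
Δp = p'−p = (-1.6938,0.2562); α = Δx/Fx = (-271/160) / (-271/32) = 1/5
check: Δy/Fy = (41/160) / (41/32) = 1/5 ✓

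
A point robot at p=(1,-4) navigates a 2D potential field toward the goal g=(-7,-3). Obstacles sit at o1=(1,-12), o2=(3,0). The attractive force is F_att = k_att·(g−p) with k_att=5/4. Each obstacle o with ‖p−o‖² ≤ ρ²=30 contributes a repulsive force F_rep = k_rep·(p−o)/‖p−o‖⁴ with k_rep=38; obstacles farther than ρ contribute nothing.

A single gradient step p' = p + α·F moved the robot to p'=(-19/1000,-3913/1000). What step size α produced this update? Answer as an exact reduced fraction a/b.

F_att = 5/4·(g−p) = 5/4·(-8,1) = (-10.0000,1.2500)
o1: d²=64 > ρ²=30 → inactive
o2: d²=20 ≤ ρ²=30; F_rep = 38·(-2,-4)/20² = (-0.1900,-0.3800)
F = F_att + ΣF_rep = (-10.1900,0.8700)
Δp = p'−p = (-1.0190,0.0870); α = Δx/Fx = (-1019/1000) / (-1019/100) = 1/10
check: Δy/Fy = (87/1000) / (87/100) = 1/10 ✓

α = 1/10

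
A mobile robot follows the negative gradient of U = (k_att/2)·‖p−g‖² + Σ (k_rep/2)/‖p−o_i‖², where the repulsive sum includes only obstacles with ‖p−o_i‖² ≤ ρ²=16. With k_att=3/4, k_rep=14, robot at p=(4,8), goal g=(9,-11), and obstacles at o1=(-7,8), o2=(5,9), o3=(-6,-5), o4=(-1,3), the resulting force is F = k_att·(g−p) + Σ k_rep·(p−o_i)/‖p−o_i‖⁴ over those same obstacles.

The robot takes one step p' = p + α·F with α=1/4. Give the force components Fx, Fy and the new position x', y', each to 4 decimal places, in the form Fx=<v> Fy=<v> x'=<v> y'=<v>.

Fx=0.2500 Fy=-17.7500 x'=4.0625 y'=3.5625

F_att = 3/4·(g−p) = 3/4·(5,-19) = (3.7500,-14.2500)
o1: d²=121 > ρ²=16 → inactive
o2: d²=2 ≤ ρ²=16; F_rep = 14·(-1,-1)/2² = (-3.5000,-3.5000)
o3: d²=269 > ρ²=16 → inactive
o4: d²=50 > ρ²=16 → inactive
F = F_att + ΣF_rep = (0.2500,-17.7500)
p' = p + 1/4·F = (4.0625,3.5625)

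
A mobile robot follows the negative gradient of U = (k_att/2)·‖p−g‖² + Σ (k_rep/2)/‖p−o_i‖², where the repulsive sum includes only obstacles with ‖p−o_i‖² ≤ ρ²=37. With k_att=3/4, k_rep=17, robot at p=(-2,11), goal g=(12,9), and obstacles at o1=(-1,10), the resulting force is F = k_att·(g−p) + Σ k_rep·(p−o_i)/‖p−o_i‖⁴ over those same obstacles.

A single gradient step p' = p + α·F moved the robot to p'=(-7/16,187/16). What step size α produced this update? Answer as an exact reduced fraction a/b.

F_att = 3/4·(g−p) = 3/4·(14,-2) = (10.5000,-1.5000)
o1: d²=2 ≤ ρ²=37; F_rep = 17·(-1,1)/2² = (-4.2500,4.2500)
F = F_att + ΣF_rep = (6.2500,2.7500)
Δp = p'−p = (1.5625,0.6875); α = Δx/Fx = (25/16) / (25/4) = 1/4
check: Δy/Fy = (11/16) / (11/4) = 1/4 ✓

α = 1/4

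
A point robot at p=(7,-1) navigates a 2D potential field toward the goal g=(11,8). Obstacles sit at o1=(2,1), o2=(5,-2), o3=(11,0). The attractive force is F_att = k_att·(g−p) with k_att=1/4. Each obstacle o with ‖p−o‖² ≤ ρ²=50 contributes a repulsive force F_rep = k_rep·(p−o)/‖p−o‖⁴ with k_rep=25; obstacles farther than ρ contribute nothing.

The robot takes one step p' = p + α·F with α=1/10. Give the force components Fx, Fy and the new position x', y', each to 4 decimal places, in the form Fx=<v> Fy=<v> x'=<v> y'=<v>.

Fx=2.8026 Fy=3.1040 x'=7.2803 y'=-0.6896

F_att = 1/4·(g−p) = 1/4·(4,9) = (1.0000,2.2500)
o1: d²=29 ≤ ρ²=50; F_rep = 25·(5,-2)/29² = (0.1486,-0.0595)
o2: d²=5 ≤ ρ²=50; F_rep = 25·(2,1)/5² = (2.0000,1.0000)
o3: d²=17 ≤ ρ²=50; F_rep = 25·(-4,-1)/17² = (-0.3460,-0.0865)
F = F_att + ΣF_rep = (2.8026,3.1040)
p' = p + 1/10·F = (7.2803,-0.6896)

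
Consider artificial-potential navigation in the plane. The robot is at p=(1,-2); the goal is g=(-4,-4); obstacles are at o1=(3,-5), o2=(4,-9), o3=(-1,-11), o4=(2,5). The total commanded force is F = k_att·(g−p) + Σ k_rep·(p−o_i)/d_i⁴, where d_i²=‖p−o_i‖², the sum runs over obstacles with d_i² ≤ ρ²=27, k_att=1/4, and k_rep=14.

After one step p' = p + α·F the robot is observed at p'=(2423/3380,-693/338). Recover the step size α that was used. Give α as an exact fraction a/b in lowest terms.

α = 1/5

F_att = 1/4·(g−p) = 1/4·(-5,-2) = (-1.2500,-0.5000)
o1: d²=13 ≤ ρ²=27; F_rep = 14·(-2,3)/13² = (-0.1657,0.2485)
o2: d²=58 > ρ²=27 → inactive
o3: d²=85 > ρ²=27 → inactive
o4: d²=50 > ρ²=27 → inactive
F = F_att + ΣF_rep = (-1.4157,-0.2515)
Δp = p'−p = (-0.2831,-0.0503); α = Δx/Fx = (-957/3380) / (-957/676) = 1/5
check: Δy/Fy = (-17/338) / (-85/338) = 1/5 ✓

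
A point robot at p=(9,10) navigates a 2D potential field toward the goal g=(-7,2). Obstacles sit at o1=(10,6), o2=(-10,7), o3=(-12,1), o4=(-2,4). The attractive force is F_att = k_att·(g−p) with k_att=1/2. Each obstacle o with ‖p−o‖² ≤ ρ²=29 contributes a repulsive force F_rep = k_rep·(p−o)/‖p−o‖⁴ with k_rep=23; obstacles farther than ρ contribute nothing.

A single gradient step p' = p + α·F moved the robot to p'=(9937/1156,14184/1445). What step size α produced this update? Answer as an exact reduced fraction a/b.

α = 1/20

F_att = 1/2·(g−p) = 1/2·(-16,-8) = (-8.0000,-4.0000)
o1: d²=17 ≤ ρ²=29; F_rep = 23·(-1,4)/17² = (-0.0796,0.3183)
o2: d²=370 > ρ²=29 → inactive
o3: d²=522 > ρ²=29 → inactive
o4: d²=157 > ρ²=29 → inactive
F = F_att + ΣF_rep = (-8.0796,-3.6817)
Δp = p'−p = (-0.4040,-0.1841); α = Δx/Fx = (-467/1156) / (-2335/289) = 1/20
check: Δy/Fy = (-266/1445) / (-1064/289) = 1/20 ✓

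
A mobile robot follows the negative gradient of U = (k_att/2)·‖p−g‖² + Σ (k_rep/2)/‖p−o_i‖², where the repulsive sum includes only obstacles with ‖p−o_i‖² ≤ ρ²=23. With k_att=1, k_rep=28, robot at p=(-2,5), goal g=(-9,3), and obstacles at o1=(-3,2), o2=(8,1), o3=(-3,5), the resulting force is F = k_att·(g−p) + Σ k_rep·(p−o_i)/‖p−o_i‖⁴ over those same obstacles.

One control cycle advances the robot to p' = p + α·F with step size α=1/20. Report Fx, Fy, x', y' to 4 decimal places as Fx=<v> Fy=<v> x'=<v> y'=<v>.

F_att = 1·(g−p) = 1·(-7,-2) = (-7.0000,-2.0000)
o1: d²=10 ≤ ρ²=23; F_rep = 28·(1,3)/10² = (0.2800,0.8400)
o2: d²=116 > ρ²=23 → inactive
o3: d²=1 ≤ ρ²=23; F_rep = 28·(1,0)/1² = (28.0000,0.0000)
F = F_att + ΣF_rep = (21.2800,-1.1600)
p' = p + 1/20·F = (-0.9360,4.9420)

Fx=21.2800 Fy=-1.1600 x'=-0.9360 y'=4.9420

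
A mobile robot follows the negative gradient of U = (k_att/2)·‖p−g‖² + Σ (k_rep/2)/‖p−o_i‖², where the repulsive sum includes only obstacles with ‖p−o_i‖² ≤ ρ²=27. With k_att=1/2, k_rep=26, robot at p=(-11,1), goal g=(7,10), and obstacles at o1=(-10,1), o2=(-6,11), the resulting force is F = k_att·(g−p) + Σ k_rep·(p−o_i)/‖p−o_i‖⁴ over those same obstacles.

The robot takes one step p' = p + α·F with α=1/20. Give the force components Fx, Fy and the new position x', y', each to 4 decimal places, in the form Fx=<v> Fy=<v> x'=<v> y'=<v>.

F_att = 1/2·(g−p) = 1/2·(18,9) = (9.0000,4.5000)
o1: d²=1 ≤ ρ²=27; F_rep = 26·(-1,0)/1² = (-26.0000,0.0000)
o2: d²=125 > ρ²=27 → inactive
F = F_att + ΣF_rep = (-17.0000,4.5000)
p' = p + 1/20·F = (-11.8500,1.2250)

Fx=-17.0000 Fy=4.5000 x'=-11.8500 y'=1.2250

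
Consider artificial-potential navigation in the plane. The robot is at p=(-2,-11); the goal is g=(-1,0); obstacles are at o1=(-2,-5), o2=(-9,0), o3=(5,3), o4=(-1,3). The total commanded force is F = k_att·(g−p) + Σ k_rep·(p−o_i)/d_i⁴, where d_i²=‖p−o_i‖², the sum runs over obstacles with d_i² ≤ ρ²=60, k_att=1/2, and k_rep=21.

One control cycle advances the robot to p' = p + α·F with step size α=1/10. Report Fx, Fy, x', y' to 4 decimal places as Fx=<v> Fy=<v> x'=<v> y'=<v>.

F_att = 1/2·(g−p) = 1/2·(1,11) = (0.5000,5.5000)
o1: d²=36 ≤ ρ²=60; F_rep = 21·(0,-6)/36² = (0.0000,-0.0972)
o2: d²=170 > ρ²=60 → inactive
o3: d²=245 > ρ²=60 → inactive
o4: d²=197 > ρ²=60 → inactive
F = F_att + ΣF_rep = (0.5000,5.4028)
p' = p + 1/10·F = (-1.9500,-10.4597)

Fx=0.5000 Fy=5.4028 x'=-1.9500 y'=-10.4597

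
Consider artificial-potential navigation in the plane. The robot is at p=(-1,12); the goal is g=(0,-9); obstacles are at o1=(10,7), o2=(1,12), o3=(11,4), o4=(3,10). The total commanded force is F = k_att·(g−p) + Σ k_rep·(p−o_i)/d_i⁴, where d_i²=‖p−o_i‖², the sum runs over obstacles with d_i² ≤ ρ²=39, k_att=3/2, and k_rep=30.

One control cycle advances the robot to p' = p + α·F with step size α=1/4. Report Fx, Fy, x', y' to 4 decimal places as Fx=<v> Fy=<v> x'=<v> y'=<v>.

F_att = 3/2·(g−p) = 3/2·(1,-21) = (1.5000,-31.5000)
o1: d²=146 > ρ²=39 → inactive
o2: d²=4 ≤ ρ²=39; F_rep = 30·(-2,0)/4² = (-3.7500,0.0000)
o3: d²=208 > ρ²=39 → inactive
o4: d²=20 ≤ ρ²=39; F_rep = 30·(-4,2)/20² = (-0.3000,0.1500)
F = F_att + ΣF_rep = (-2.5500,-31.3500)
p' = p + 1/4·F = (-1.6375,4.1625)

Fx=-2.5500 Fy=-31.3500 x'=-1.6375 y'=4.1625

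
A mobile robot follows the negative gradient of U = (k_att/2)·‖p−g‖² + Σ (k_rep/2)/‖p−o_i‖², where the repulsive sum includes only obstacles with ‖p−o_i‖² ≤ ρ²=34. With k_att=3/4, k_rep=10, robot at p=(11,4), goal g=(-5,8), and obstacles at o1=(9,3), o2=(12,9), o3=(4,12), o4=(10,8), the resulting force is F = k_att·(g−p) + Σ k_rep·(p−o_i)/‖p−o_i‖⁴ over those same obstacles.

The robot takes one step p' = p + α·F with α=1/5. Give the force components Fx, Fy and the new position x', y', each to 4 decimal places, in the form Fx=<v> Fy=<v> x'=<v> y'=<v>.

F_att = 3/4·(g−p) = 3/4·(-16,4) = (-12.0000,3.0000)
o1: d²=5 ≤ ρ²=34; F_rep = 10·(2,1)/5² = (0.8000,0.4000)
o2: d²=26 ≤ ρ²=34; F_rep = 10·(-1,-5)/26² = (-0.0148,-0.0740)
o3: d²=113 > ρ²=34 → inactive
o4: d²=17 ≤ ρ²=34; F_rep = 10·(1,-4)/17² = (0.0346,-0.1384)
F = F_att + ΣF_rep = (-11.1802,3.1876)
p' = p + 1/5·F = (8.7640,4.6375)

Fx=-11.1802 Fy=3.1876 x'=8.7640 y'=4.6375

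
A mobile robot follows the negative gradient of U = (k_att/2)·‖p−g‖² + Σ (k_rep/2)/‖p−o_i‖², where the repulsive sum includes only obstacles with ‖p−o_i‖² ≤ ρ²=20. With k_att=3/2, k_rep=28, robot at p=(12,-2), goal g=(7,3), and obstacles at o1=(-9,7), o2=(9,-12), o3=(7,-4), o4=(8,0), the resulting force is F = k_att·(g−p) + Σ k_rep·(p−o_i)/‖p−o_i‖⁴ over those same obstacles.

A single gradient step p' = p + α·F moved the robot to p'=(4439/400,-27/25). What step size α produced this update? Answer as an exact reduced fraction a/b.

F_att = 3/2·(g−p) = 3/2·(-5,5) = (-7.5000,7.5000)
o1: d²=522 > ρ²=20 → inactive
o2: d²=109 > ρ²=20 → inactive
o3: d²=29 > ρ²=20 → inactive
o4: d²=20 ≤ ρ²=20; F_rep = 28·(4,-2)/20² = (0.2800,-0.1400)
F = F_att + ΣF_rep = (-7.2200,7.3600)
Δp = p'−p = (-0.9025,0.9200); α = Δx/Fx = (-361/400) / (-361/50) = 1/8
check: Δy/Fy = (23/25) / (184/25) = 1/8 ✓

α = 1/8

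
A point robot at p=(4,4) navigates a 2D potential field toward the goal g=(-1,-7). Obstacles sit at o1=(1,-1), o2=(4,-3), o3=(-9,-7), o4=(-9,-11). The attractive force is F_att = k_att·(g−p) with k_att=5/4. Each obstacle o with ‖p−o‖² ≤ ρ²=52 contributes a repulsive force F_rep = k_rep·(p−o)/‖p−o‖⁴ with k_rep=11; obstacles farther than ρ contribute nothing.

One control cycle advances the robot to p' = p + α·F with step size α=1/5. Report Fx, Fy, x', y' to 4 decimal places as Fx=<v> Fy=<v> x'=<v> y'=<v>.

Fx=-6.2215 Fy=-13.6704 x'=2.7557 y'=1.2659

F_att = 5/4·(g−p) = 5/4·(-5,-11) = (-6.2500,-13.7500)
o1: d²=34 ≤ ρ²=52; F_rep = 11·(3,5)/34² = (0.0285,0.0476)
o2: d²=49 ≤ ρ²=52; F_rep = 11·(0,7)/49² = (0.0000,0.0321)
o3: d²=290 > ρ²=52 → inactive
o4: d²=394 > ρ²=52 → inactive
F = F_att + ΣF_rep = (-6.2215,-13.6704)
p' = p + 1/5·F = (2.7557,1.2659)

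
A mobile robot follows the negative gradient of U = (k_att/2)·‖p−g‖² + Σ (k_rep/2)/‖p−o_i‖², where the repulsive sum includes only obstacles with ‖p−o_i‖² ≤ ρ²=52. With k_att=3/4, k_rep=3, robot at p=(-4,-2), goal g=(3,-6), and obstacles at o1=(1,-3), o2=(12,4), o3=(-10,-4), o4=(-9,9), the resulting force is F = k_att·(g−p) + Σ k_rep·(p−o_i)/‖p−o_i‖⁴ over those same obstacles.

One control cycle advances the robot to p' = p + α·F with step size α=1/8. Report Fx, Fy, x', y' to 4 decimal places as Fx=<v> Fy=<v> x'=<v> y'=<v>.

Fx=5.2391 Fy=-2.9918 x'=-3.3451 y'=-2.3740

F_att = 3/4·(g−p) = 3/4·(7,-4) = (5.2500,-3.0000)
o1: d²=26 ≤ ρ²=52; F_rep = 3·(-5,1)/26² = (-0.0222,0.0044)
o2: d²=292 > ρ²=52 → inactive
o3: d²=40 ≤ ρ²=52; F_rep = 3·(6,2)/40² = (0.0112,0.0037)
o4: d²=146 > ρ²=52 → inactive
F = F_att + ΣF_rep = (5.2391,-2.9918)
p' = p + 1/8·F = (-3.3451,-2.3740)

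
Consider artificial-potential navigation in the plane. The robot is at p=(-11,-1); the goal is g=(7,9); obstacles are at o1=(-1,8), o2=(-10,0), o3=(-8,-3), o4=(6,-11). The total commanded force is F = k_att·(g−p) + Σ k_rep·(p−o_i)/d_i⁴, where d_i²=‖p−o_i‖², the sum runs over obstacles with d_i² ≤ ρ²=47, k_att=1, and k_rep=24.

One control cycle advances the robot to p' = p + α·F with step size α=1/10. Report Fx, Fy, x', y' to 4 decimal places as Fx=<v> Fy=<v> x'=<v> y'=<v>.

Fx=11.5740 Fy=4.2840 x'=-9.8426 y'=-0.5716

F_att = 1·(g−p) = 1·(18,10) = (18.0000,10.0000)
o1: d²=181 > ρ²=47 → inactive
o2: d²=2 ≤ ρ²=47; F_rep = 24·(-1,-1)/2² = (-6.0000,-6.0000)
o3: d²=13 ≤ ρ²=47; F_rep = 24·(-3,2)/13² = (-0.4260,0.2840)
o4: d²=389 > ρ²=47 → inactive
F = F_att + ΣF_rep = (11.5740,4.2840)
p' = p + 1/10·F = (-9.8426,-0.5716)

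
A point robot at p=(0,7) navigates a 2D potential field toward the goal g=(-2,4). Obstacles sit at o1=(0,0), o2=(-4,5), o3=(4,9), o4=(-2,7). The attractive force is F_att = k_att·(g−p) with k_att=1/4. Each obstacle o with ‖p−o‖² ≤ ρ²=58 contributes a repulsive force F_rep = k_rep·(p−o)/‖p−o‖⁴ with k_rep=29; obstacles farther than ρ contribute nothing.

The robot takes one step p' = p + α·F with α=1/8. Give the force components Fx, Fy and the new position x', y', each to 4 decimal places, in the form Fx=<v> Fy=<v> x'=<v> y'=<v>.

Fx=3.1250 Fy=-0.6655 x'=0.3906 y'=6.9168

F_att = 1/4·(g−p) = 1/4·(-2,-3) = (-0.5000,-0.7500)
o1: d²=49 ≤ ρ²=58; F_rep = 29·(0,7)/49² = (0.0000,0.0845)
o2: d²=20 ≤ ρ²=58; F_rep = 29·(4,2)/20² = (0.2900,0.1450)
o3: d²=20 ≤ ρ²=58; F_rep = 29·(-4,-2)/20² = (-0.2900,-0.1450)
o4: d²=4 ≤ ρ²=58; F_rep = 29·(2,0)/4² = (3.6250,0.0000)
F = F_att + ΣF_rep = (3.1250,-0.6655)
p' = p + 1/8·F = (0.3906,6.9168)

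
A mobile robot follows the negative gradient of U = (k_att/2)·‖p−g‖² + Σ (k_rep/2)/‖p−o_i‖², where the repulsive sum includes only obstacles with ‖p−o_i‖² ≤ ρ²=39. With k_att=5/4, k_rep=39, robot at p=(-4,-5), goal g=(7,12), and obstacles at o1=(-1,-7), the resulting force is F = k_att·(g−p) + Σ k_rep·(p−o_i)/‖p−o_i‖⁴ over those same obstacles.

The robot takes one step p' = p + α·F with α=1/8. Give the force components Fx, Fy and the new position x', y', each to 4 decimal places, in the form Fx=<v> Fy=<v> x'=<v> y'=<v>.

F_att = 5/4·(g−p) = 5/4·(11,17) = (13.7500,21.2500)
o1: d²=13 ≤ ρ²=39; F_rep = 39·(-3,2)/13² = (-0.6923,0.4615)
F = F_att + ΣF_rep = (13.0577,21.7115)
p' = p + 1/8·F = (-2.3678,-2.2861)

Fx=13.0577 Fy=21.7115 x'=-2.3678 y'=-2.2861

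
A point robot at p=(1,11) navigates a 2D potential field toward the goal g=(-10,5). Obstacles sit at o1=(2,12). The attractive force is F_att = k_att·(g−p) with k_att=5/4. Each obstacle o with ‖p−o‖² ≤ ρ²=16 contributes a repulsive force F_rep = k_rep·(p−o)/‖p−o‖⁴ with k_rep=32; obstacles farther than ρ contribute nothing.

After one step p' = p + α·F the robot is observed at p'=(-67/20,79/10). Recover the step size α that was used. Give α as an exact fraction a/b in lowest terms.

α = 1/5

F_att = 5/4·(g−p) = 5/4·(-11,-6) = (-13.7500,-7.5000)
o1: d²=2 ≤ ρ²=16; F_rep = 32·(-1,-1)/2² = (-8.0000,-8.0000)
F = F_att + ΣF_rep = (-21.7500,-15.5000)
Δp = p'−p = (-4.3500,-3.1000); α = Δx/Fx = (-87/20) / (-87/4) = 1/5
check: Δy/Fy = (-31/10) / (-31/2) = 1/5 ✓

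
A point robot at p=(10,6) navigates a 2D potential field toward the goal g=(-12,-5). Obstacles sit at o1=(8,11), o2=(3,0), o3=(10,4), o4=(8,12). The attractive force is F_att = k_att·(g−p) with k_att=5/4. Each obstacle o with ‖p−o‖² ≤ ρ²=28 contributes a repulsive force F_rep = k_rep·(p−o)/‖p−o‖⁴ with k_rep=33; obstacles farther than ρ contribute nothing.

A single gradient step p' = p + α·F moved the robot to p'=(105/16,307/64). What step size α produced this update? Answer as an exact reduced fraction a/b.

F_att = 5/4·(g−p) = 5/4·(-22,-11) = (-27.5000,-13.7500)
o1: d²=29 > ρ²=28 → inactive
o2: d²=85 > ρ²=28 → inactive
o3: d²=4 ≤ ρ²=28; F_rep = 33·(0,2)/4² = (0.0000,4.1250)
o4: d²=40 > ρ²=28 → inactive
F = F_att + ΣF_rep = (-27.5000,-9.6250)
Δp = p'−p = (-3.4375,-1.2031); α = Δx/Fx = (-55/16) / (-55/2) = 1/8
check: Δy/Fy = (-77/64) / (-77/8) = 1/8 ✓

α = 1/8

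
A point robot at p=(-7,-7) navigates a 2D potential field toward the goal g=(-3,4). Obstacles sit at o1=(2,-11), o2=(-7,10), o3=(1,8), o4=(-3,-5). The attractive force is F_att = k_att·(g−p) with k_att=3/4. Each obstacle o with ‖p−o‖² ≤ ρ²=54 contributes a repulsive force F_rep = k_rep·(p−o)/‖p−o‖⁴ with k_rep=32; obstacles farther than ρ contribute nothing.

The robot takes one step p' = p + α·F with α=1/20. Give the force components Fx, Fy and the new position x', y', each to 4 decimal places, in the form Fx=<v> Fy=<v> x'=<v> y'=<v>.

F_att = 3/4·(g−p) = 3/4·(4,11) = (3.0000,8.2500)
o1: d²=97 > ρ²=54 → inactive
o2: d²=289 > ρ²=54 → inactive
o3: d²=289 > ρ²=54 → inactive
o4: d²=20 ≤ ρ²=54; F_rep = 32·(-4,-2)/20² = (-0.3200,-0.1600)
F = F_att + ΣF_rep = (2.6800,8.0900)
p' = p + 1/20·F = (-6.8660,-6.5955)

Fx=2.6800 Fy=8.0900 x'=-6.8660 y'=-6.5955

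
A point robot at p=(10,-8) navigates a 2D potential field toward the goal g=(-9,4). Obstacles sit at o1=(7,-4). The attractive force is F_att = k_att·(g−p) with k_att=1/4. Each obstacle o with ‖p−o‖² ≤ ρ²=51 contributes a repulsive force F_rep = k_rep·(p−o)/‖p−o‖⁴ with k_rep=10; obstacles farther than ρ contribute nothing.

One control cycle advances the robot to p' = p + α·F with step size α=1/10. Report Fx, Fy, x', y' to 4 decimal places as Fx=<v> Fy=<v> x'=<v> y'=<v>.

Fx=-4.7020 Fy=2.9360 x'=9.5298 y'=-7.7064

F_att = 1/4·(g−p) = 1/4·(-19,12) = (-4.7500,3.0000)
o1: d²=25 ≤ ρ²=51; F_rep = 10·(3,-4)/25² = (0.0480,-0.0640)
F = F_att + ΣF_rep = (-4.7020,2.9360)
p' = p + 1/10·F = (9.5298,-7.7064)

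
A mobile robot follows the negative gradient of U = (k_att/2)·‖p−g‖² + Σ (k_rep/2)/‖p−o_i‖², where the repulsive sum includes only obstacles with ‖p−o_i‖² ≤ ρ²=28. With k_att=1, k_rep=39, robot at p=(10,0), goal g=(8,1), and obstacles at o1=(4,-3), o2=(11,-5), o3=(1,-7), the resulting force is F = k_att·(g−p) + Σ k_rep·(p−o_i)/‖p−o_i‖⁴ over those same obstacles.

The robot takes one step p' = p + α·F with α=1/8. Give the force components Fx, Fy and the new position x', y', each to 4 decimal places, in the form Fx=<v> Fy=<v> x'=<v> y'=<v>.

Fx=-2.0577 Fy=1.2885 x'=9.7428 y'=0.1611

F_att = 1·(g−p) = 1·(-2,1) = (-2.0000,1.0000)
o1: d²=45 > ρ²=28 → inactive
o2: d²=26 ≤ ρ²=28; F_rep = 39·(-1,5)/26² = (-0.0577,0.2885)
o3: d²=130 > ρ²=28 → inactive
F = F_att + ΣF_rep = (-2.0577,1.2885)
p' = p + 1/8·F = (9.7428,0.1611)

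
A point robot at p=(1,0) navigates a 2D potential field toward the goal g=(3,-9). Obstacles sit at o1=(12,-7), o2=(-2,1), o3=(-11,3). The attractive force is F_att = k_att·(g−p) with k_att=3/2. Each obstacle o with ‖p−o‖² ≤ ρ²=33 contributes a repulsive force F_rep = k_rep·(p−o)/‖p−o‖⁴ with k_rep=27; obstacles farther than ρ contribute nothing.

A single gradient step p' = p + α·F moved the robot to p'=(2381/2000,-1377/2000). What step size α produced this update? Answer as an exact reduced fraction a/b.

F_att = 3/2·(g−p) = 3/2·(2,-9) = (3.0000,-13.5000)
o1: d²=170 > ρ²=33 → inactive
o2: d²=10 ≤ ρ²=33; F_rep = 27·(3,-1)/10² = (0.8100,-0.2700)
o3: d²=153 > ρ²=33 → inactive
F = F_att + ΣF_rep = (3.8100,-13.7700)
Δp = p'−p = (0.1905,-0.6885); α = Δx/Fx = (381/2000) / (381/100) = 1/20
check: Δy/Fy = (-1377/2000) / (-1377/100) = 1/20 ✓

α = 1/20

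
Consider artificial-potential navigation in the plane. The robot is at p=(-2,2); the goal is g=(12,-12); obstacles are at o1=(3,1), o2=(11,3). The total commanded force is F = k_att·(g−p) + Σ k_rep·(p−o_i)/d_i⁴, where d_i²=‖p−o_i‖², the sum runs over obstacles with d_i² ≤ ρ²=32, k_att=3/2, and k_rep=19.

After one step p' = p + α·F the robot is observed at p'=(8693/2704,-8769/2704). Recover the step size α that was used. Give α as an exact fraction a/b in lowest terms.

F_att = 3/2·(g−p) = 3/2·(14,-14) = (21.0000,-21.0000)
o1: d²=26 ≤ ρ²=32; F_rep = 19·(-5,1)/26² = (-0.1405,0.0281)
o2: d²=170 > ρ²=32 → inactive
F = F_att + ΣF_rep = (20.8595,-20.9719)
Δp = p'−p = (5.2149,-5.2430); α = Δx/Fx = (14101/2704) / (14101/676) = 1/4
check: Δy/Fy = (-14177/2704) / (-14177/676) = 1/4 ✓

α = 1/4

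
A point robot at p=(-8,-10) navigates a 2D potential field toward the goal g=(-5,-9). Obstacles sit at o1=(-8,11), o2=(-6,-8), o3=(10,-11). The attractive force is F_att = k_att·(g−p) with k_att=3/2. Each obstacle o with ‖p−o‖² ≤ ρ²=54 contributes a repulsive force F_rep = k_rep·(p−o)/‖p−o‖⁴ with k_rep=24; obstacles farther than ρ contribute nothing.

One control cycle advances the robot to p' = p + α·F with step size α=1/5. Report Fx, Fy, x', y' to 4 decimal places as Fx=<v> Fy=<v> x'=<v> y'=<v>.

Fx=3.7500 Fy=0.7500 x'=-7.2500 y'=-9.8500

F_att = 3/2·(g−p) = 3/2·(3,1) = (4.5000,1.5000)
o1: d²=441 > ρ²=54 → inactive
o2: d²=8 ≤ ρ²=54; F_rep = 24·(-2,-2)/8² = (-0.7500,-0.7500)
o3: d²=325 > ρ²=54 → inactive
F = F_att + ΣF_rep = (3.7500,0.7500)
p' = p + 1/5·F = (-7.2500,-9.8500)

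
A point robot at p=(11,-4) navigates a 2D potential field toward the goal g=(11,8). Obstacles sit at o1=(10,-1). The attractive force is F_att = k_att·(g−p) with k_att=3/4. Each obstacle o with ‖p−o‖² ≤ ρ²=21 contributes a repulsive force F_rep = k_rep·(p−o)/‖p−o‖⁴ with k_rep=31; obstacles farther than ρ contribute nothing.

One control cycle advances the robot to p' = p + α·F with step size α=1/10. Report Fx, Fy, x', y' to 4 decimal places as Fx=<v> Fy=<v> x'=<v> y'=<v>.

Fx=0.3100 Fy=8.0700 x'=11.0310 y'=-3.1930

F_att = 3/4·(g−p) = 3/4·(0,12) = (0.0000,9.0000)
o1: d²=10 ≤ ρ²=21; F_rep = 31·(1,-3)/10² = (0.3100,-0.9300)
F = F_att + ΣF_rep = (0.3100,8.0700)
p' = p + 1/10·F = (11.0310,-3.1930)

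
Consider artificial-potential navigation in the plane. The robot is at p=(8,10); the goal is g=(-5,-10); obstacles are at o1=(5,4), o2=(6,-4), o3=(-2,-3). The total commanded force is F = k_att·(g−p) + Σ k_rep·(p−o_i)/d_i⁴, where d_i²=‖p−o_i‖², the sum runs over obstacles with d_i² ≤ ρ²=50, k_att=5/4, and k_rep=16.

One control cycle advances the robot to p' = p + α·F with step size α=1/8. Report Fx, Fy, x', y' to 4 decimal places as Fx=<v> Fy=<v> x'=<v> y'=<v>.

Fx=-16.2263 Fy=-24.9526 x'=5.9717 y'=6.8809

F_att = 5/4·(g−p) = 5/4·(-13,-20) = (-16.2500,-25.0000)
o1: d²=45 ≤ ρ²=50; F_rep = 16·(3,6)/45² = (0.0237,0.0474)
o2: d²=200 > ρ²=50 → inactive
o3: d²=269 > ρ²=50 → inactive
F = F_att + ΣF_rep = (-16.2263,-24.9526)
p' = p + 1/8·F = (5.9717,6.8809)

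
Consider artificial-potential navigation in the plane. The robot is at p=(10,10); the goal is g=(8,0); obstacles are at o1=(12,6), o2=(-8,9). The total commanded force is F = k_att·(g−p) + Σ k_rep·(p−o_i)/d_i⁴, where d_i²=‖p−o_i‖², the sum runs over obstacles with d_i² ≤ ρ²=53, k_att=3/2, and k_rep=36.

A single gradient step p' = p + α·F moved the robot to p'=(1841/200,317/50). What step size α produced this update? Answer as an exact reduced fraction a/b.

F_att = 3/2·(g−p) = 3/2·(-2,-10) = (-3.0000,-15.0000)
o1: d²=20 ≤ ρ²=53; F_rep = 36·(-2,4)/20² = (-0.1800,0.3600)
o2: d²=325 > ρ²=53 → inactive
F = F_att + ΣF_rep = (-3.1800,-14.6400)
Δp = p'−p = (-0.7950,-3.6600); α = Δx/Fx = (-159/200) / (-159/50) = 1/4
check: Δy/Fy = (-183/50) / (-366/25) = 1/4 ✓

α = 1/4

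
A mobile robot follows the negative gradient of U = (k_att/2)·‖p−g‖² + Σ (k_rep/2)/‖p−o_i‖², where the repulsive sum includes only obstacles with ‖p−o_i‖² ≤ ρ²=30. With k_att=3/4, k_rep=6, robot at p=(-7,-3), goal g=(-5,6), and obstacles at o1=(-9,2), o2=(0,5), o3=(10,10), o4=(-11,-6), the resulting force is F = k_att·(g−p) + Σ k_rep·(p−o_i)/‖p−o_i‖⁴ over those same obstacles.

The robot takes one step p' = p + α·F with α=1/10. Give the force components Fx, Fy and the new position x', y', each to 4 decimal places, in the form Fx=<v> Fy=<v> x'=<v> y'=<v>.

Fx=1.5527 Fy=6.7431 x'=-6.8447 y'=-2.3257

F_att = 3/4·(g−p) = 3/4·(2,9) = (1.5000,6.7500)
o1: d²=29 ≤ ρ²=30; F_rep = 6·(2,-5)/29² = (0.0143,-0.0357)
o2: d²=113 > ρ²=30 → inactive
o3: d²=458 > ρ²=30 → inactive
o4: d²=25 ≤ ρ²=30; F_rep = 6·(4,3)/25² = (0.0384,0.0288)
F = F_att + ΣF_rep = (1.5527,6.7431)
p' = p + 1/10·F = (-6.8447,-2.3257)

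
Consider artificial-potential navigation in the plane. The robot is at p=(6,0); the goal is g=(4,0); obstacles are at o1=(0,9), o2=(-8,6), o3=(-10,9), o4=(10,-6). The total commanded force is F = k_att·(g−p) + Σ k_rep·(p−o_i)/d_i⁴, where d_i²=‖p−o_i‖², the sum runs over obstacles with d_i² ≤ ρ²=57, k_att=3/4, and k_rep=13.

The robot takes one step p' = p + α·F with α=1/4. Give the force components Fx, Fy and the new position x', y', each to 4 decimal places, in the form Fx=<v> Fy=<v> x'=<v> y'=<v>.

F_att = 3/4·(g−p) = 3/4·(-2,0) = (-1.5000,0.0000)
o1: d²=117 > ρ²=57 → inactive
o2: d²=232 > ρ²=57 → inactive
o3: d²=337 > ρ²=57 → inactive
o4: d²=52 ≤ ρ²=57; F_rep = 13·(-4,6)/52² = (-0.0192,0.0288)
F = F_att + ΣF_rep = (-1.5192,0.0288)
p' = p + 1/4·F = (5.6202,0.0072)

Fx=-1.5192 Fy=0.0288 x'=5.6202 y'=0.0072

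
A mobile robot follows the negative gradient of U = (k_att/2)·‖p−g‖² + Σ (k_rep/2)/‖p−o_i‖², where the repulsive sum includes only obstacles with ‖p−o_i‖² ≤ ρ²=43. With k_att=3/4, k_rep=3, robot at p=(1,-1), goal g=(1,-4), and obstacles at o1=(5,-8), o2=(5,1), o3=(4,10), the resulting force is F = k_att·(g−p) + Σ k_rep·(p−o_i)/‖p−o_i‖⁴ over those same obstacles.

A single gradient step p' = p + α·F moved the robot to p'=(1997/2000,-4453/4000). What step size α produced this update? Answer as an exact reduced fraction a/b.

F_att = 3/4·(g−p) = 3/4·(0,-3) = (0.0000,-2.2500)
o1: d²=65 > ρ²=43 → inactive
o2: d²=20 ≤ ρ²=43; F_rep = 3·(-4,-2)/20² = (-0.0300,-0.0150)
o3: d²=130 > ρ²=43 → inactive
F = F_att + ΣF_rep = (-0.0300,-2.2650)
Δp = p'−p = (-0.0015,-0.1133); α = Δx/Fx = (-3/2000) / (-3/100) = 1/20
check: Δy/Fy = (-453/4000) / (-453/200) = 1/20 ✓

α = 1/20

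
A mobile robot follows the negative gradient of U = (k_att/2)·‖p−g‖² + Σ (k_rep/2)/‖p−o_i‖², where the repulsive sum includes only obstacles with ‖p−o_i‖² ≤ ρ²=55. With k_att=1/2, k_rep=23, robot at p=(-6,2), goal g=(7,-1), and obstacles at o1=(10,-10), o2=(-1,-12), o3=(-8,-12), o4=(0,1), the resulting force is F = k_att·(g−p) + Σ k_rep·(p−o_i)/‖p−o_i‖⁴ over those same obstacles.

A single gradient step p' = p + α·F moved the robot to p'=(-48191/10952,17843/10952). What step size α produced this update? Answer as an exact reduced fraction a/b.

F_att = 1/2·(g−p) = 1/2·(13,-3) = (6.5000,-1.5000)
o1: d²=400 > ρ²=55 → inactive
o2: d²=221 > ρ²=55 → inactive
o3: d²=200 > ρ²=55 → inactive
o4: d²=37 ≤ ρ²=55; F_rep = 23·(-6,1)/37² = (-0.1008,0.0168)
F = F_att + ΣF_rep = (6.3992,-1.4832)
Δp = p'−p = (1.5998,-0.3708); α = Δx/Fx = (17521/10952) / (17521/2738) = 1/4
check: Δy/Fy = (-4061/10952) / (-4061/2738) = 1/4 ✓

α = 1/4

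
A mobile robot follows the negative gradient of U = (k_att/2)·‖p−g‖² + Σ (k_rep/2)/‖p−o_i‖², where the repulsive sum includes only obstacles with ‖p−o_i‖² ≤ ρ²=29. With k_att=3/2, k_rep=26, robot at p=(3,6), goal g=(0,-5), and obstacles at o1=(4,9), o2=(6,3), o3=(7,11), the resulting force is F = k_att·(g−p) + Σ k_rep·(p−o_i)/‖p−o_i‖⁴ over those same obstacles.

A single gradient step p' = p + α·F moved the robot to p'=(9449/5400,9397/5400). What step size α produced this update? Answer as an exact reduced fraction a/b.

α = 1/4

F_att = 3/2·(g−p) = 3/2·(-3,-11) = (-4.5000,-16.5000)
o1: d²=10 ≤ ρ²=29; F_rep = 26·(-1,-3)/10² = (-0.2600,-0.7800)
o2: d²=18 ≤ ρ²=29; F_rep = 26·(-3,3)/18² = (-0.2407,0.2407)
o3: d²=41 > ρ²=29 → inactive
F = F_att + ΣF_rep = (-5.0007,-17.0393)
Δp = p'−p = (-1.2502,-4.2598); α = Δx/Fx = (-6751/5400) / (-6751/1350) = 1/4
check: Δy/Fy = (-23003/5400) / (-23003/1350) = 1/4 ✓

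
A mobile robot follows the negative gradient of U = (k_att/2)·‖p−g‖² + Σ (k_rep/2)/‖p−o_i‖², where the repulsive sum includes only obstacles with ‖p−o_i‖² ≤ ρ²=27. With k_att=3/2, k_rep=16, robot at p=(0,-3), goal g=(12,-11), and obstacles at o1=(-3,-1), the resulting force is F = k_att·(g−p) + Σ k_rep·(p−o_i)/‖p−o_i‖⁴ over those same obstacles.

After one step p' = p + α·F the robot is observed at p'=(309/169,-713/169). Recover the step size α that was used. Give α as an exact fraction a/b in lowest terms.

F_att = 3/2·(g−p) = 3/2·(12,-8) = (18.0000,-12.0000)
o1: d²=13 ≤ ρ²=27; F_rep = 16·(3,-2)/13² = (0.2840,-0.1893)
F = F_att + ΣF_rep = (18.2840,-12.1893)
Δp = p'−p = (1.8284,-1.2189); α = Δx/Fx = (309/169) / (3090/169) = 1/10
check: Δy/Fy = (-206/169) / (-2060/169) = 1/10 ✓

α = 1/10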